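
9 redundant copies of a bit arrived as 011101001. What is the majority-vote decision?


Ones: 5 out of 9
Threshold: 5

1 (5/9 voted 1)


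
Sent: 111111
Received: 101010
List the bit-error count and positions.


XOR: 010101

3 error(s) at position(s): 1, 3, 5


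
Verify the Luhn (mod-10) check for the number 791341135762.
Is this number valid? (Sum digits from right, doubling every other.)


Luhn sum = 46
46 mod 10 = 6

Invalid (Luhn sum mod 10 = 6)


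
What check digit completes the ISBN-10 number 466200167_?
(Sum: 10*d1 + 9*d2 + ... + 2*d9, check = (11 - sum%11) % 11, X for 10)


Weighted sum: 192
192 mod 11 = 5

Check digit: 6


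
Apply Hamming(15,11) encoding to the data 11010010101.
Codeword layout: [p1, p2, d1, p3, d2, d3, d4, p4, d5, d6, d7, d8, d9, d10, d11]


Parity bits: p1=0, p2=0, p3=0, p4=1

001010110010101


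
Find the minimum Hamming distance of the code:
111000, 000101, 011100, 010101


Comparing all pairs, minimum distance: 1
Can detect 0 errors, correct 0 errors

1


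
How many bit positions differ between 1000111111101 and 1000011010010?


XOR: 0000100101111
Count of 1s: 6

6


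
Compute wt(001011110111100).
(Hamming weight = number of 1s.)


Counting 1s in 001011110111100

9


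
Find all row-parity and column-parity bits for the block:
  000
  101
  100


Row parities: 001
Column parities: 001

Row P: 001, Col P: 001, Corner: 1


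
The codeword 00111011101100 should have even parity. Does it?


Number of 1s: 8

Yes, parity is correct (8 ones)


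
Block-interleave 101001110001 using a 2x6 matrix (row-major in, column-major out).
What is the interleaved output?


Matrix:
  101001
  110001
Read columns: 110110000011

110110000011


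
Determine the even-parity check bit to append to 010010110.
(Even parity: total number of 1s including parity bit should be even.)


Number of 1s in data: 4
Parity bit: 0

0


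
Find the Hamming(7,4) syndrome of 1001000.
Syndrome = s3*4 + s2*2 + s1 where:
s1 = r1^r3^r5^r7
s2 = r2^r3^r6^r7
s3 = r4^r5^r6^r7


s1=1, s2=0, s3=1

Syndrome = 5 (error at position 5)


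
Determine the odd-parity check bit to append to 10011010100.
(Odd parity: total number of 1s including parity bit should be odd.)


Number of 1s in data: 5
Parity bit: 0

0


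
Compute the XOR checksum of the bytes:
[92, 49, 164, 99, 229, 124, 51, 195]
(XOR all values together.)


XOR chain: 92 ^ 49 ^ 164 ^ 99 ^ 229 ^ 124 ^ 51 ^ 195 = 195

195


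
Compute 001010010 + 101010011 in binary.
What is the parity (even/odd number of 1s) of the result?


001010010 = 82
101010011 = 339
Sum = 421 = 110100101
1s count = 5

odd parity (5 ones in 110100101)


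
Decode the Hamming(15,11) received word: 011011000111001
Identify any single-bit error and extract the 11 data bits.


Syndrome = 0: no error detected

Data: 11100111001 (no errors)


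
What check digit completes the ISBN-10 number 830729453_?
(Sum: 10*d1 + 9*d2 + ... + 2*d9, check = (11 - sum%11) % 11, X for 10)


Weighted sum: 250
250 mod 11 = 8

Check digit: 3


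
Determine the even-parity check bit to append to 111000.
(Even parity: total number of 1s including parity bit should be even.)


Number of 1s in data: 3
Parity bit: 1

1


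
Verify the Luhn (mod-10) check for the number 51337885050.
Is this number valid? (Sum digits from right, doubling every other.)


Luhn sum = 40
40 mod 10 = 0

Valid (Luhn sum mod 10 = 0)


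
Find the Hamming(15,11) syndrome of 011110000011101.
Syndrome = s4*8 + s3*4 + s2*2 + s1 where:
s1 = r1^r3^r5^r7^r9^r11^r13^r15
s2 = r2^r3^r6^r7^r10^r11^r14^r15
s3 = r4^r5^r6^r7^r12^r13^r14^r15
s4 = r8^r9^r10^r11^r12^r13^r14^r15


s1=1, s2=0, s3=1, s4=0

Syndrome = 5 (error at position 5)


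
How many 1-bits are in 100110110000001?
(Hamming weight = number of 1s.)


Counting 1s in 100110110000001

6


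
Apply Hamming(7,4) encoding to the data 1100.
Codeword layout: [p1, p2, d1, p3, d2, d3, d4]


Parity bits: p1=0, p2=1, p3=1

0111100


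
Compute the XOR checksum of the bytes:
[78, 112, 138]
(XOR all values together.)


XOR chain: 78 ^ 112 ^ 138 = 180

180


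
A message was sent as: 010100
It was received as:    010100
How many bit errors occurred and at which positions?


XOR: 000000

0 errors (received matches sent)


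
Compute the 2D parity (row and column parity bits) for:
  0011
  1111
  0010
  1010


Row parities: 0010
Column parities: 0100

Row P: 0010, Col P: 0100, Corner: 1


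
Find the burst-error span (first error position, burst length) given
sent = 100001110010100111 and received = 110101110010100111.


XOR: 010100000000000000

Burst at position 1, length 3


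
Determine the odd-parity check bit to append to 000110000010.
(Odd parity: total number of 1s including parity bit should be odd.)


Number of 1s in data: 3
Parity bit: 0

0


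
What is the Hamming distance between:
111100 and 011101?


XOR: 100001
Count of 1s: 2

2


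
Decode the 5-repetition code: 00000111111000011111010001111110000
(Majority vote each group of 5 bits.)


Groups: 00000, 11111, 10000, 11111, 01000, 11111, 10000
Majority votes: 0101010

0101010


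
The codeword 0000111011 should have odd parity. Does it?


Number of 1s: 5

Yes, parity is correct (5 ones)


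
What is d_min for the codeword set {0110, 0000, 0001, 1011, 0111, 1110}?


Comparing all pairs, minimum distance: 1
Can detect 0 errors, correct 0 errors

1


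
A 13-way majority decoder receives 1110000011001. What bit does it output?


Ones: 6 out of 13
Threshold: 7

0 (6/13 voted 1)


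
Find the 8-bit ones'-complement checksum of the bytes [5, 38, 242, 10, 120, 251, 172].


Sum = 838 mod 256 = 70
Complement = 185

185


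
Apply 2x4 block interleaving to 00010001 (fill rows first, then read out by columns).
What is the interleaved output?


Matrix:
  0001
  0001
Read columns: 00000011

00000011


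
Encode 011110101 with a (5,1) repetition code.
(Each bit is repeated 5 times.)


Each bit -> 5 copies

000001111111111111111111100000111110000011111


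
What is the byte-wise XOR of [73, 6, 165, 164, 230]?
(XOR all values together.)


XOR chain: 73 ^ 6 ^ 165 ^ 164 ^ 230 = 168

168


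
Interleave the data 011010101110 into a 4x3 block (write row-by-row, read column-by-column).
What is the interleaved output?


Matrix:
  011
  010
  101
  110
Read columns: 001111011010

001111011010


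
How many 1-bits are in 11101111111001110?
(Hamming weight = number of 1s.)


Counting 1s in 11101111111001110

13


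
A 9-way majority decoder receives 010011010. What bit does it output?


Ones: 4 out of 9
Threshold: 5

0 (4/9 voted 1)


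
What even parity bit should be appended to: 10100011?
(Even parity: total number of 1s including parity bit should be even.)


Number of 1s in data: 4
Parity bit: 0

0


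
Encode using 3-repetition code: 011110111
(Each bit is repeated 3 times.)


Each bit -> 3 copies

000111111111111000111111111


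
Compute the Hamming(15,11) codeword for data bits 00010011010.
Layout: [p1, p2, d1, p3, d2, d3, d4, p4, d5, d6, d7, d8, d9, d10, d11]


Parity bits: p1=0, p2=1, p3=1, p4=1

010100110011010


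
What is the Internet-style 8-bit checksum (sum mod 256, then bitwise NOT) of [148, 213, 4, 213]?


Sum = 578 mod 256 = 66
Complement = 189

189


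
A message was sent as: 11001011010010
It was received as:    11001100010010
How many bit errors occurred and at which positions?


XOR: 00000111000000

3 error(s) at position(s): 5, 6, 7


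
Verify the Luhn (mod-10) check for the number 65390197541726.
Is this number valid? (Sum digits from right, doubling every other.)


Luhn sum = 64
64 mod 10 = 4

Invalid (Luhn sum mod 10 = 4)


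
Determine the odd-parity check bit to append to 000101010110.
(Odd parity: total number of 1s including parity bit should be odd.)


Number of 1s in data: 5
Parity bit: 0

0


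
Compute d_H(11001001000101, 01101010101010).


XOR: 10100011101111
Count of 1s: 9

9


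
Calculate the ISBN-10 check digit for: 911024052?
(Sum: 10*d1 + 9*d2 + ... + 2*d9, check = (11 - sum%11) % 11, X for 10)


Weighted sum: 158
158 mod 11 = 4

Check digit: 7


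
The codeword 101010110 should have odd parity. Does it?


Number of 1s: 5

Yes, parity is correct (5 ones)


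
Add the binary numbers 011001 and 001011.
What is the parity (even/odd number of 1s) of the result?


011001 = 25
001011 = 11
Sum = 36 = 100100
1s count = 2

even parity (2 ones in 100100)


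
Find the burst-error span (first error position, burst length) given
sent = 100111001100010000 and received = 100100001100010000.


XOR: 000011000000000000

Burst at position 4, length 2


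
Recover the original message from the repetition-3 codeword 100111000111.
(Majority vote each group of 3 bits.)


Groups: 100, 111, 000, 111
Majority votes: 0101

0101


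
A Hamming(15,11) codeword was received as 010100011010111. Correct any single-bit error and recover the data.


Syndrome = 0: no error detected

Data: 00001010111 (no errors)


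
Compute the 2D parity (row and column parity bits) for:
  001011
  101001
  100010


Row parities: 110
Column parities: 000000

Row P: 110, Col P: 000000, Corner: 0


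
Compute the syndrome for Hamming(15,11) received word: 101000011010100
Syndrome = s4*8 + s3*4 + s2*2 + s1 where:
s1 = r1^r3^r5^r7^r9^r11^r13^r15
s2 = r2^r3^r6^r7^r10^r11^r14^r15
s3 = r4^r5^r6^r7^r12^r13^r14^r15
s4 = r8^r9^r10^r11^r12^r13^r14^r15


s1=1, s2=0, s3=1, s4=0

Syndrome = 5 (error at position 5)


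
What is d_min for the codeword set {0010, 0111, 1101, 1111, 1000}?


Comparing all pairs, minimum distance: 1
Can detect 0 errors, correct 0 errors

1


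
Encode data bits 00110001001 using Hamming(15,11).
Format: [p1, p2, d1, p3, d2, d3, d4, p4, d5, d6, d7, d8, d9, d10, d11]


Parity bits: p1=0, p2=1, p3=0, p4=0

010001100001001


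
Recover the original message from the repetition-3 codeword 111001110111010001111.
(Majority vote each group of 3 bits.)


Groups: 111, 001, 110, 111, 010, 001, 111
Majority votes: 1011001

1011001


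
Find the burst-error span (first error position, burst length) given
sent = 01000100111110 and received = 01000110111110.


XOR: 00000010000000

Burst at position 6, length 1


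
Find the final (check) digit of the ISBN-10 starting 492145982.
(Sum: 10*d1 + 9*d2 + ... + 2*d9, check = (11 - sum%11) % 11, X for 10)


Weighted sum: 257
257 mod 11 = 4

Check digit: 7


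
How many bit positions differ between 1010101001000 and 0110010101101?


XOR: 1100111100101
Count of 1s: 8

8


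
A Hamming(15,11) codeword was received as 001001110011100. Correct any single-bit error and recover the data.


Syndrome = 0: no error detected

Data: 10110011100 (no errors)


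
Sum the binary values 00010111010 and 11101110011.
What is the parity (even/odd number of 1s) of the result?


00010111010 = 186
11101110011 = 1907
Sum = 2093 = 100000101101
1s count = 5

odd parity (5 ones in 100000101101)


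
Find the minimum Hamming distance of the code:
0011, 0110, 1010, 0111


Comparing all pairs, minimum distance: 1
Can detect 0 errors, correct 0 errors

1


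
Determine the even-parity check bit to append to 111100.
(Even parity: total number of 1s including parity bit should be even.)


Number of 1s in data: 4
Parity bit: 0

0


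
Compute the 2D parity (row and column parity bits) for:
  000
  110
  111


Row parities: 001
Column parities: 001

Row P: 001, Col P: 001, Corner: 1


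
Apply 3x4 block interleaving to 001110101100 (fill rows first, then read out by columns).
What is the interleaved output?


Matrix:
  0011
  1010
  1100
Read columns: 011001110100

011001110100


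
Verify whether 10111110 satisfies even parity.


Number of 1s: 6

Yes, parity is correct (6 ones)


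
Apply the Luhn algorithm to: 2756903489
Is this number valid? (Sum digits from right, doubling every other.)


Luhn sum = 53
53 mod 10 = 3

Invalid (Luhn sum mod 10 = 3)


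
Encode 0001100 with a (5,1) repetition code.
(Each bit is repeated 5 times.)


Each bit -> 5 copies

00000000000000011111111110000000000


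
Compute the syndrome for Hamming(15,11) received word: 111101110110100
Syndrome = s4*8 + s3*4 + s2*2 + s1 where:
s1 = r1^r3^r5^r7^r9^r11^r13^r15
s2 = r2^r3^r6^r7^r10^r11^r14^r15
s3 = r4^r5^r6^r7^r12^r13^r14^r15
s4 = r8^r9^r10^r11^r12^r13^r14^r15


s1=1, s2=0, s3=0, s4=0

Syndrome = 1 (error at position 1)


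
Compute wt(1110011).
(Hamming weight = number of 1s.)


Counting 1s in 1110011

5


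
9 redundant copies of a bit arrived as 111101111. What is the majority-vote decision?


Ones: 8 out of 9
Threshold: 5

1 (8/9 voted 1)


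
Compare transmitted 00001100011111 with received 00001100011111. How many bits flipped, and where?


XOR: 00000000000000

0 errors (received matches sent)


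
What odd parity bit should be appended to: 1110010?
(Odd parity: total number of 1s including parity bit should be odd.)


Number of 1s in data: 4
Parity bit: 1

1


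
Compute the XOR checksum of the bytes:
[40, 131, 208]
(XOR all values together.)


XOR chain: 40 ^ 131 ^ 208 = 123

123


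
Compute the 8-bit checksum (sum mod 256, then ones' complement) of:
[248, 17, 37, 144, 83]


Sum = 529 mod 256 = 17
Complement = 238

238


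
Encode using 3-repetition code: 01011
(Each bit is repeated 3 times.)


Each bit -> 3 copies

000111000111111


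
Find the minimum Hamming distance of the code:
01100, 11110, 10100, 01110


Comparing all pairs, minimum distance: 1
Can detect 0 errors, correct 0 errors

1


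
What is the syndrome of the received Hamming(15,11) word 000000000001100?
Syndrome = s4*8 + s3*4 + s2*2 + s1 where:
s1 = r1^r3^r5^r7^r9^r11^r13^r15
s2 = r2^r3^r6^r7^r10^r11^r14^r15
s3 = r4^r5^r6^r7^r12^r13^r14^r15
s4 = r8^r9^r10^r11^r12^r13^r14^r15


s1=1, s2=0, s3=0, s4=0

Syndrome = 1 (error at position 1)


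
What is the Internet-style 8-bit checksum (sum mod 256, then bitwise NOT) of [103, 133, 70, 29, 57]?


Sum = 392 mod 256 = 136
Complement = 119

119


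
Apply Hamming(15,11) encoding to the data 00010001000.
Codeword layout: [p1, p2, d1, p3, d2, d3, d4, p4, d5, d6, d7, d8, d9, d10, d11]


Parity bits: p1=1, p2=1, p3=0, p4=1

110000110001000


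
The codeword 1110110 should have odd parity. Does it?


Number of 1s: 5

Yes, parity is correct (5 ones)


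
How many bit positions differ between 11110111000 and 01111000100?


XOR: 10001111100
Count of 1s: 6

6


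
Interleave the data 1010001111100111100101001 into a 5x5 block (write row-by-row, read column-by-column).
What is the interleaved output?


Matrix:
  10100
  01111
  10011
  11001
  01001
Read columns: 1011001011110000110001111

1011001011110000110001111


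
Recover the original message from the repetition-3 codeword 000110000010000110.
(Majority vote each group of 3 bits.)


Groups: 000, 110, 000, 010, 000, 110
Majority votes: 010001

010001


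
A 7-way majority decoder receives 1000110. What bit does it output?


Ones: 3 out of 7
Threshold: 4

0 (3/7 voted 1)


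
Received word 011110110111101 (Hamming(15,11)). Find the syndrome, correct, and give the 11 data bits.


Syndrome = 0: no error detected

Data: 11010111101 (no errors)


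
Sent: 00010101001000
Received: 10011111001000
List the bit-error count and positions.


XOR: 10001010000000

3 error(s) at position(s): 0, 4, 6


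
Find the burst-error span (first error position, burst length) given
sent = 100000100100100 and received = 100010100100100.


XOR: 000010000000000

Burst at position 4, length 1


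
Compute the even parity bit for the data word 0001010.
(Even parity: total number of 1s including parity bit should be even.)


Number of 1s in data: 2
Parity bit: 0

0


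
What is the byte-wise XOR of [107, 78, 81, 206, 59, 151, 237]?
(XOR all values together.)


XOR chain: 107 ^ 78 ^ 81 ^ 206 ^ 59 ^ 151 ^ 237 = 251

251


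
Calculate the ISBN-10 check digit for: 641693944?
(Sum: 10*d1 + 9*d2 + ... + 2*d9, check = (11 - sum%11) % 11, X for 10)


Weighted sum: 271
271 mod 11 = 7

Check digit: 4


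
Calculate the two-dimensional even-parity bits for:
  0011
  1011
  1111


Row parities: 010
Column parities: 0111

Row P: 010, Col P: 0111, Corner: 1


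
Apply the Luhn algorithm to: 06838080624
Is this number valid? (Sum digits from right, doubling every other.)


Luhn sum = 47
47 mod 10 = 7

Invalid (Luhn sum mod 10 = 7)


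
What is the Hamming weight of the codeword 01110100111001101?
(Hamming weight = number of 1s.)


Counting 1s in 01110100111001101

10


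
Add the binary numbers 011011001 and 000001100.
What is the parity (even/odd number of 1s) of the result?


011011001 = 217
000001100 = 12
Sum = 229 = 11100101
1s count = 5

odd parity (5 ones in 11100101)


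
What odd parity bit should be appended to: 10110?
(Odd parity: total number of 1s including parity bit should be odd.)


Number of 1s in data: 3
Parity bit: 0

0


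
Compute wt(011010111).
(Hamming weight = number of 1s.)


Counting 1s in 011010111

6


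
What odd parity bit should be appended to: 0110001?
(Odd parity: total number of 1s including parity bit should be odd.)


Number of 1s in data: 3
Parity bit: 0

0


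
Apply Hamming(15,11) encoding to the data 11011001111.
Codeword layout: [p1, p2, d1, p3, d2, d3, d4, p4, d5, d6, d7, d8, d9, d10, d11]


Parity bits: p1=0, p2=0, p3=0, p4=1

001010111001111


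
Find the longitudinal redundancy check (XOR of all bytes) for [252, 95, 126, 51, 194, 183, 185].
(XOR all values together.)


XOR chain: 252 ^ 95 ^ 126 ^ 51 ^ 194 ^ 183 ^ 185 = 34

34


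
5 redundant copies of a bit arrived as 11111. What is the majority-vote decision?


Ones: 5 out of 5
Threshold: 3

1 (5/5 voted 1)


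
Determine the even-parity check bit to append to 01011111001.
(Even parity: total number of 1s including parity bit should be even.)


Number of 1s in data: 7
Parity bit: 1

1


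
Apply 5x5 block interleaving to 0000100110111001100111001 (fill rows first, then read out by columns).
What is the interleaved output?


Matrix:
  00001
  00110
  11100
  11001
  11001
Read columns: 0011100111011000100010011

0011100111011000100010011


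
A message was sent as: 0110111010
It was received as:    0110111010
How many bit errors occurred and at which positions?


XOR: 0000000000

0 errors (received matches sent)


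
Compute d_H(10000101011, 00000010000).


XOR: 10000111011
Count of 1s: 6

6


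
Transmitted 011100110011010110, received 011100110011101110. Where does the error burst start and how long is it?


XOR: 000000000000111000

Burst at position 12, length 3


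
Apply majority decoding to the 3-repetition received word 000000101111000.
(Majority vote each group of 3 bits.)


Groups: 000, 000, 101, 111, 000
Majority votes: 00110

00110


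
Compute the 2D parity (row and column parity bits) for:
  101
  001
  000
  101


Row parities: 0100
Column parities: 001

Row P: 0100, Col P: 001, Corner: 1


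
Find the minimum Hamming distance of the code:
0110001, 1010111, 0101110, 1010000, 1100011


Comparing all pairs, minimum distance: 3
Can detect 2 errors, correct 1 errors

3


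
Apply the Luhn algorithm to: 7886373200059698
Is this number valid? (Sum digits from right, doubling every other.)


Luhn sum = 84
84 mod 10 = 4

Invalid (Luhn sum mod 10 = 4)


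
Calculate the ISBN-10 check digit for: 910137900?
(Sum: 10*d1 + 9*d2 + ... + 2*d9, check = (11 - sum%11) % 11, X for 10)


Weighted sum: 195
195 mod 11 = 8

Check digit: 3


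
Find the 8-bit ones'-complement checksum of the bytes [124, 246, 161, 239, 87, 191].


Sum = 1048 mod 256 = 24
Complement = 231

231


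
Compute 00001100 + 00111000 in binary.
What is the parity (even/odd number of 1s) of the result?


00001100 = 12
00111000 = 56
Sum = 68 = 1000100
1s count = 2

even parity (2 ones in 1000100)


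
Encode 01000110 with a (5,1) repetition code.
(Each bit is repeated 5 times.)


Each bit -> 5 copies

0000011111000000000000000111111111100000


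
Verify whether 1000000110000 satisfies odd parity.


Number of 1s: 3

Yes, parity is correct (3 ones)


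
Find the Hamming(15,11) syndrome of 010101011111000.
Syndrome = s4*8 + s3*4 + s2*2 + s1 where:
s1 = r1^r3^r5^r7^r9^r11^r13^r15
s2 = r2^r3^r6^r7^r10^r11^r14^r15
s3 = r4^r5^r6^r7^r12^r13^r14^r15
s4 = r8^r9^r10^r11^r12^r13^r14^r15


s1=0, s2=0, s3=1, s4=1

Syndrome = 12 (error at position 12)


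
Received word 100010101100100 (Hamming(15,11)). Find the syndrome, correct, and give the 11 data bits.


Syndrome = 13: error at position 13

Data: 01011100000 (corrected bit 13)


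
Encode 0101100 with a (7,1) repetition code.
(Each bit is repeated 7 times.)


Each bit -> 7 copies

0000000111111100000001111111111111100000000000000


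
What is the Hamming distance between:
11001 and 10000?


XOR: 01001
Count of 1s: 2

2


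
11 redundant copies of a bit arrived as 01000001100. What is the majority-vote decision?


Ones: 3 out of 11
Threshold: 6

0 (3/11 voted 1)


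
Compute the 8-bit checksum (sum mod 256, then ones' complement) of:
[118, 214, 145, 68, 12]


Sum = 557 mod 256 = 45
Complement = 210

210


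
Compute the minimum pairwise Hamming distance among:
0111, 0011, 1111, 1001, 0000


Comparing all pairs, minimum distance: 1
Can detect 0 errors, correct 0 errors

1


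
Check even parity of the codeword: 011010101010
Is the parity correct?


Number of 1s: 6

Yes, parity is correct (6 ones)


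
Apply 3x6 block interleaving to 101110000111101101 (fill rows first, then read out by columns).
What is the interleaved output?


Matrix:
  101110
  000111
  101101
Read columns: 101000101111110011

101000101111110011


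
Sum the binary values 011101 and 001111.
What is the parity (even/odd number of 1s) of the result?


011101 = 29
001111 = 15
Sum = 44 = 101100
1s count = 3

odd parity (3 ones in 101100)


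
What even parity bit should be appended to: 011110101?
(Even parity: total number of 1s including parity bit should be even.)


Number of 1s in data: 6
Parity bit: 0

0


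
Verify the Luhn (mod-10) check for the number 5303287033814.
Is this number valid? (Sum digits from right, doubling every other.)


Luhn sum = 56
56 mod 10 = 6

Invalid (Luhn sum mod 10 = 6)


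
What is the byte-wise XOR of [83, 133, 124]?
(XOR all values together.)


XOR chain: 83 ^ 133 ^ 124 = 170

170


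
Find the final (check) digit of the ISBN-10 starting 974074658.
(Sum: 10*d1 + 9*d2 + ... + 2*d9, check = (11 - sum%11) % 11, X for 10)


Weighted sum: 302
302 mod 11 = 5

Check digit: 6


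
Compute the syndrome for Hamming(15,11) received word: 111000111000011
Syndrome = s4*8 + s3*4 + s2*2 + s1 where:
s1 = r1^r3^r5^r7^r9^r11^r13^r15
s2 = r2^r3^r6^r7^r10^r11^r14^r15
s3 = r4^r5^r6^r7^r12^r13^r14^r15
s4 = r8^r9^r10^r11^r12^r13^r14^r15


s1=1, s2=1, s3=1, s4=0

Syndrome = 7 (error at position 7)


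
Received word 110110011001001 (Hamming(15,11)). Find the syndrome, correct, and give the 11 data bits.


Syndrome = 0: no error detected

Data: 01001001001 (no errors)


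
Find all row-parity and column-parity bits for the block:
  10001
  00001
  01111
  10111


Row parities: 0100
Column parities: 01000

Row P: 0100, Col P: 01000, Corner: 1


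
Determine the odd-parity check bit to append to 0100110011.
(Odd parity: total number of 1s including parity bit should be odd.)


Number of 1s in data: 5
Parity bit: 0

0


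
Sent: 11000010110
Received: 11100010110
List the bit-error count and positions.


XOR: 00100000000

1 error(s) at position(s): 2


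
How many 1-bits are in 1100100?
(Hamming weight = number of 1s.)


Counting 1s in 1100100

3


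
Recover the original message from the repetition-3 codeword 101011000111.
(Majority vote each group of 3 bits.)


Groups: 101, 011, 000, 111
Majority votes: 1101

1101


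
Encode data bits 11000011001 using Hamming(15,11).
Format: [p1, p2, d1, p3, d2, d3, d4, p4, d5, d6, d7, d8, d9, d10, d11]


Parity bits: p1=0, p2=1, p3=1, p4=1

011110010011001


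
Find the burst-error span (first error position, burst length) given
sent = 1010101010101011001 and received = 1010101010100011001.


XOR: 0000000000001000000

Burst at position 12, length 1


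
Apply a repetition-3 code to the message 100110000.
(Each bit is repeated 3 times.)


Each bit -> 3 copies

111000000111111000000000000


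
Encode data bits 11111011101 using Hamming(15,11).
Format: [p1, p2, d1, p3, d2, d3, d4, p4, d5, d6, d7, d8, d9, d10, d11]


Parity bits: p1=1, p2=1, p3=0, p4=1

111011111011101


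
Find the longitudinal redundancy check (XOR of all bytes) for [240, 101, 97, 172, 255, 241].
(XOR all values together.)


XOR chain: 240 ^ 101 ^ 97 ^ 172 ^ 255 ^ 241 = 86

86


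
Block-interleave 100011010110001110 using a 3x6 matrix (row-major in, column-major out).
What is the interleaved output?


Matrix:
  100011
  010110
  001110
Read columns: 100010001011111100

100010001011111100


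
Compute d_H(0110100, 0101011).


XOR: 0011111
Count of 1s: 5

5


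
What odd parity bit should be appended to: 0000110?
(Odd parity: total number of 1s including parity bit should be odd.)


Number of 1s in data: 2
Parity bit: 1

1


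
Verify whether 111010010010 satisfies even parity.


Number of 1s: 6

Yes, parity is correct (6 ones)


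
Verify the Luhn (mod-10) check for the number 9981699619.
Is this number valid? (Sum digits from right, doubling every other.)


Luhn sum = 64
64 mod 10 = 4

Invalid (Luhn sum mod 10 = 4)


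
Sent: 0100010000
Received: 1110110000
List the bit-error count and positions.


XOR: 1010100000

3 error(s) at position(s): 0, 2, 4


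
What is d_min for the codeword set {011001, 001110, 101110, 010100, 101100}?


Comparing all pairs, minimum distance: 1
Can detect 0 errors, correct 0 errors

1


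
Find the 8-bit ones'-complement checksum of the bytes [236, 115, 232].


Sum = 583 mod 256 = 71
Complement = 184

184


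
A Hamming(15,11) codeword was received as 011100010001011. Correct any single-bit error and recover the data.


Syndrome = 0: no error detected

Data: 10000001011 (no errors)


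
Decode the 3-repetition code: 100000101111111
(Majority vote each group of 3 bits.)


Groups: 100, 000, 101, 111, 111
Majority votes: 00111

00111


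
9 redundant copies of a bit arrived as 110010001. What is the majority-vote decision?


Ones: 4 out of 9
Threshold: 5

0 (4/9 voted 1)


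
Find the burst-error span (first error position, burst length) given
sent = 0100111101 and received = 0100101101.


XOR: 0000010000

Burst at position 5, length 1


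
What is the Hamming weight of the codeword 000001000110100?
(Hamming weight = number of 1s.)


Counting 1s in 000001000110100

4


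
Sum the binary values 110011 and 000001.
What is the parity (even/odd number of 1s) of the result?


110011 = 51
000001 = 1
Sum = 52 = 110100
1s count = 3

odd parity (3 ones in 110100)


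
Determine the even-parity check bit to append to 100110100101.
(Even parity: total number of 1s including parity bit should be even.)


Number of 1s in data: 6
Parity bit: 0

0


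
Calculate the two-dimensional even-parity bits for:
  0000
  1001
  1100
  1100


Row parities: 0000
Column parities: 1001

Row P: 0000, Col P: 1001, Corner: 0


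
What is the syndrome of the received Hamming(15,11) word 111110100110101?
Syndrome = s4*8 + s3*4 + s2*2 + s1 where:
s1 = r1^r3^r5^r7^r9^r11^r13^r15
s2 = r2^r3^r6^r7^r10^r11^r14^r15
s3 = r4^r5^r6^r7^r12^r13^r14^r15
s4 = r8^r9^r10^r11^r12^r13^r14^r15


s1=1, s2=0, s3=1, s4=0

Syndrome = 5 (error at position 5)


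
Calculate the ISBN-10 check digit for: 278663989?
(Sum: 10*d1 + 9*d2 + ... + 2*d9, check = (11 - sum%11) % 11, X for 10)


Weighted sum: 318
318 mod 11 = 10

Check digit: 1


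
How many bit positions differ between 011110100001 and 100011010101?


XOR: 111101110100
Count of 1s: 8

8


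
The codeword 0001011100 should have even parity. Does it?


Number of 1s: 4

Yes, parity is correct (4 ones)


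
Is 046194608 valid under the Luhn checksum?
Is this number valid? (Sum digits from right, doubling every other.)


Luhn sum = 47
47 mod 10 = 7

Invalid (Luhn sum mod 10 = 7)


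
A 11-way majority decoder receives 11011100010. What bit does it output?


Ones: 6 out of 11
Threshold: 6

1 (6/11 voted 1)


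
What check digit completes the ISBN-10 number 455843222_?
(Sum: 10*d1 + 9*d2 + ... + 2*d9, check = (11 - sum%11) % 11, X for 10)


Weighted sum: 238
238 mod 11 = 7

Check digit: 4


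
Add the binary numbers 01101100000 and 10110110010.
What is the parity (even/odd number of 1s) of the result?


01101100000 = 864
10110110010 = 1458
Sum = 2322 = 100100010010
1s count = 4

even parity (4 ones in 100100010010)


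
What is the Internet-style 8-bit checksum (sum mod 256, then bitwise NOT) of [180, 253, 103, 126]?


Sum = 662 mod 256 = 150
Complement = 105

105


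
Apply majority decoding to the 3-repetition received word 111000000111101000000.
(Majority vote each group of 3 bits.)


Groups: 111, 000, 000, 111, 101, 000, 000
Majority votes: 1001100

1001100


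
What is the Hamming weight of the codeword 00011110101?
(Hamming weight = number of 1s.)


Counting 1s in 00011110101

6


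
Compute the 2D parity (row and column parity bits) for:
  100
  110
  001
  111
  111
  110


Row parities: 101110
Column parities: 101

Row P: 101110, Col P: 101, Corner: 0


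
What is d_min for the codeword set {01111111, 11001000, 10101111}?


Comparing all pairs, minimum distance: 3
Can detect 2 errors, correct 1 errors

3


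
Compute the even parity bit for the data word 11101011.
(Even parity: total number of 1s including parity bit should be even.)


Number of 1s in data: 6
Parity bit: 0

0


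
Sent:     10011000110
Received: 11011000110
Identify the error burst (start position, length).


XOR: 01000000000

Burst at position 1, length 1


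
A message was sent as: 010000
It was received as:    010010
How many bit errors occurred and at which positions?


XOR: 000010

1 error(s) at position(s): 4


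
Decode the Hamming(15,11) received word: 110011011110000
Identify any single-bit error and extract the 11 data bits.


Syndrome = 0: no error detected

Data: 01101110000 (no errors)


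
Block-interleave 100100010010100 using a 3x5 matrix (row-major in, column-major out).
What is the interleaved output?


Matrix:
  10010
  00100
  10100
Read columns: 101000011100000

101000011100000


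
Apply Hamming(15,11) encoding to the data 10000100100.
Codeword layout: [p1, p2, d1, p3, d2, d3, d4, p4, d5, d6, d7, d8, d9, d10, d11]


Parity bits: p1=0, p2=0, p3=1, p4=0

001100000100100


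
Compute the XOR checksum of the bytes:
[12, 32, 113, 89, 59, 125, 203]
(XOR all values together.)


XOR chain: 12 ^ 32 ^ 113 ^ 89 ^ 59 ^ 125 ^ 203 = 137

137


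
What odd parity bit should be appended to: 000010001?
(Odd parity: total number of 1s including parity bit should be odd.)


Number of 1s in data: 2
Parity bit: 1

1


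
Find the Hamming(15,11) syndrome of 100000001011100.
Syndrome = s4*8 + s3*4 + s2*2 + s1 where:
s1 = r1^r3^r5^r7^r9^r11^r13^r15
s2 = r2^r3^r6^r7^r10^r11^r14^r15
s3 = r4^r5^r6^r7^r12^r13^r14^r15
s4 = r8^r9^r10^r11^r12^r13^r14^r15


s1=0, s2=1, s3=0, s4=0

Syndrome = 2 (error at position 2)


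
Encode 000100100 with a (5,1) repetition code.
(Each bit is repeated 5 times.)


Each bit -> 5 copies

000000000000000111110000000000111110000000000


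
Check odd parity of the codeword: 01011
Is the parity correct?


Number of 1s: 3

Yes, parity is correct (3 ones)


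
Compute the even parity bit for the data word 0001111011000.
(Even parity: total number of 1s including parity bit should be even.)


Number of 1s in data: 6
Parity bit: 0

0


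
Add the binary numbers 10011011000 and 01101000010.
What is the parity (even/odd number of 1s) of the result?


10011011000 = 1240
01101000010 = 834
Sum = 2074 = 100000011010
1s count = 4

even parity (4 ones in 100000011010)


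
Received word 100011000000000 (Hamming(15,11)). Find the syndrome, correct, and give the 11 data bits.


Syndrome = 2: error at position 2

Data: 01100000000 (corrected bit 2)


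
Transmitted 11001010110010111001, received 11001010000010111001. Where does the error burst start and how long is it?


XOR: 00000000110000000000

Burst at position 8, length 2


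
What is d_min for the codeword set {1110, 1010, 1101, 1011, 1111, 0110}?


Comparing all pairs, minimum distance: 1
Can detect 0 errors, correct 0 errors

1


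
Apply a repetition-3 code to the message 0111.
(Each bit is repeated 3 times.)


Each bit -> 3 copies

000111111111


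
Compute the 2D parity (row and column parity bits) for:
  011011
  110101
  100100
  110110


Row parities: 0000
Column parities: 111100

Row P: 0000, Col P: 111100, Corner: 0


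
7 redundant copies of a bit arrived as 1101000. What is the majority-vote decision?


Ones: 3 out of 7
Threshold: 4

0 (3/7 voted 1)


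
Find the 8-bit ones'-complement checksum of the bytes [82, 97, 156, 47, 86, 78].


Sum = 546 mod 256 = 34
Complement = 221

221


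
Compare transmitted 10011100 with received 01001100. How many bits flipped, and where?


XOR: 11010000

3 error(s) at position(s): 0, 1, 3


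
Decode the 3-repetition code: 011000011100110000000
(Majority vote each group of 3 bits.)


Groups: 011, 000, 011, 100, 110, 000, 000
Majority votes: 1010100

1010100


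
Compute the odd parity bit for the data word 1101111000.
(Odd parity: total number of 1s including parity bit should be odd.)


Number of 1s in data: 6
Parity bit: 1

1


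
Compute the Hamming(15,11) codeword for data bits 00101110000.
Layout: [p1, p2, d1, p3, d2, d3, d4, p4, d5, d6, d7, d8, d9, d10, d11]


Parity bits: p1=0, p2=1, p3=1, p4=1

010101011110000


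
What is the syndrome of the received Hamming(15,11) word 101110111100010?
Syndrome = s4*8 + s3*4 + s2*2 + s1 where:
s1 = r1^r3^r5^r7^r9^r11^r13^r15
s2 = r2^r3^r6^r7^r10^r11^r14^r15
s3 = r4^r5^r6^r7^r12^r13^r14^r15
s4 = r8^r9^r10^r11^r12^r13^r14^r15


s1=1, s2=0, s3=0, s4=0

Syndrome = 1 (error at position 1)


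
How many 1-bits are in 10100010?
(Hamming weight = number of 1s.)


Counting 1s in 10100010

3


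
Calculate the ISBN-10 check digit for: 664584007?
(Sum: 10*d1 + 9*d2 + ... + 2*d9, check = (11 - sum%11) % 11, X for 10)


Weighted sum: 263
263 mod 11 = 10

Check digit: 1


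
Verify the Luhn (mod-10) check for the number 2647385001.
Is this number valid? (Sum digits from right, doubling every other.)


Luhn sum = 41
41 mod 10 = 1

Invalid (Luhn sum mod 10 = 1)


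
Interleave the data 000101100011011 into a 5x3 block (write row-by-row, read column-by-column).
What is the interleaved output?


Matrix:
  000
  101
  100
  011
  011
Read columns: 011000001101011

011000001101011


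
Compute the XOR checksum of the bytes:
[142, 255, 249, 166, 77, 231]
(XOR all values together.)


XOR chain: 142 ^ 255 ^ 249 ^ 166 ^ 77 ^ 231 = 132

132


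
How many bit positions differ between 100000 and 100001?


XOR: 000001
Count of 1s: 1

1


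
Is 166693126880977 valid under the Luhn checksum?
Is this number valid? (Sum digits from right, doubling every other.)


Luhn sum = 75
75 mod 10 = 5

Invalid (Luhn sum mod 10 = 5)


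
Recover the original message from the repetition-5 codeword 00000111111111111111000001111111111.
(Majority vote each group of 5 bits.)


Groups: 00000, 11111, 11111, 11111, 00000, 11111, 11111
Majority votes: 0111011

0111011


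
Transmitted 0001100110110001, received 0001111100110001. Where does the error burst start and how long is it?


XOR: 0000011010000000

Burst at position 5, length 4


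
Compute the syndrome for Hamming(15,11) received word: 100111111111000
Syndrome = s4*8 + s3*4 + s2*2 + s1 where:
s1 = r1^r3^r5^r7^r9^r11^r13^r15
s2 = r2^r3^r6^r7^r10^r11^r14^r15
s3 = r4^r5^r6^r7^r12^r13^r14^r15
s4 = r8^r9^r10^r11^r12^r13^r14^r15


s1=1, s2=0, s3=1, s4=1

Syndrome = 13 (error at position 13)


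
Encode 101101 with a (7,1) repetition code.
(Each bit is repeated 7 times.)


Each bit -> 7 copies

111111100000001111111111111100000001111111


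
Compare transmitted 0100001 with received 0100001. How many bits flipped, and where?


XOR: 0000000

0 errors (received matches sent)


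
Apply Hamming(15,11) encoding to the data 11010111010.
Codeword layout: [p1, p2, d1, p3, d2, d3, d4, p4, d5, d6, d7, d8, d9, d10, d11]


Parity bits: p1=0, p2=1, p3=0, p4=0

011010100111010


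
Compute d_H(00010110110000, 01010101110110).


XOR: 01000011000110
Count of 1s: 5

5


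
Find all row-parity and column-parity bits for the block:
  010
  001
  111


Row parities: 111
Column parities: 100

Row P: 111, Col P: 100, Corner: 1


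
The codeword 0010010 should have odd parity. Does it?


Number of 1s: 2

No, parity error (2 ones)


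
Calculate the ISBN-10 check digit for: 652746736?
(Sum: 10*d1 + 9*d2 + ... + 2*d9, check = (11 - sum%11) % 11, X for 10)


Weighted sum: 273
273 mod 11 = 9

Check digit: 2


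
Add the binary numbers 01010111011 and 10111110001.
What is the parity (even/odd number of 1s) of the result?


01010111011 = 699
10111110001 = 1521
Sum = 2220 = 100010101100
1s count = 5

odd parity (5 ones in 100010101100)


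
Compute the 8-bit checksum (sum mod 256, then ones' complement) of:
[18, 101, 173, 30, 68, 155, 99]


Sum = 644 mod 256 = 132
Complement = 123

123


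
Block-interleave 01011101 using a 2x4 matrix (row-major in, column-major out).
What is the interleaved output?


Matrix:
  0101
  1101
Read columns: 01110011

01110011


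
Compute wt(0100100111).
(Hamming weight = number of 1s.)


Counting 1s in 0100100111

5


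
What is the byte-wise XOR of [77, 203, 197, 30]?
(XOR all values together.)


XOR chain: 77 ^ 203 ^ 197 ^ 30 = 93

93


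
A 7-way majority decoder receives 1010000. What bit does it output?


Ones: 2 out of 7
Threshold: 4

0 (2/7 voted 1)


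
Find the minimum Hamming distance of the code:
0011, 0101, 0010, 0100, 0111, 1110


Comparing all pairs, minimum distance: 1
Can detect 0 errors, correct 0 errors

1


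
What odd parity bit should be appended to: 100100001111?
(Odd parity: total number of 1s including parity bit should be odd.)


Number of 1s in data: 6
Parity bit: 1

1


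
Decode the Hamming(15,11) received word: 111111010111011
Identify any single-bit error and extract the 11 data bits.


Syndrome = 3: error at position 3

Data: 01100111011 (corrected bit 3)


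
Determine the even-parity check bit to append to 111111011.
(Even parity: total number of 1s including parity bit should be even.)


Number of 1s in data: 8
Parity bit: 0

0


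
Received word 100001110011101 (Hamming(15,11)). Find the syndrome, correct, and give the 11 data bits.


Syndrome = 13: error at position 13

Data: 00110011001 (corrected bit 13)
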